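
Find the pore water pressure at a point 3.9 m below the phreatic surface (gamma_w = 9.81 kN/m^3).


Result: 38.26 kPa

Derivation:
Using u = gamma_w * h_w
u = 9.81 * 3.9
u = 38.26 kPa


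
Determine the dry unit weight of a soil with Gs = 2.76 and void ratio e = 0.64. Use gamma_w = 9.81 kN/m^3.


Using gamma_d = Gs * gamma_w / (1 + e)
gamma_d = 2.76 * 9.81 / (1 + 0.64)
gamma_d = 2.76 * 9.81 / 1.64
gamma_d = 16.51 kN/m^3


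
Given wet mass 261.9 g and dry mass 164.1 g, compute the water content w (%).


Result: 59.6 %

Derivation:
Using w = (m_wet - m_dry) / m_dry * 100
m_wet - m_dry = 261.9 - 164.1 = 97.8 g
w = 97.8 / 164.1 * 100
w = 59.6 %


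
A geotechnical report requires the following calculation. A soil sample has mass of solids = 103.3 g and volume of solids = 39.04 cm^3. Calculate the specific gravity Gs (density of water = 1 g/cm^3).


Using Gs = m_s / (V_s * rho_w)
Since rho_w = 1 g/cm^3:
Gs = 103.3 / 39.04
Gs = 2.646


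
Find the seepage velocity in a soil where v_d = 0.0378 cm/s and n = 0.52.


Using v_s = v_d / n
v_s = 0.0378 / 0.52
v_s = 0.07269 cm/s


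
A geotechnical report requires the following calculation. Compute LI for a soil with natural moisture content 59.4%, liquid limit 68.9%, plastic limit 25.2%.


First compute the plasticity index:
PI = LL - PL = 68.9 - 25.2 = 43.7
Then compute the liquidity index:
LI = (w - PL) / PI
LI = (59.4 - 25.2) / 43.7
LI = 0.783


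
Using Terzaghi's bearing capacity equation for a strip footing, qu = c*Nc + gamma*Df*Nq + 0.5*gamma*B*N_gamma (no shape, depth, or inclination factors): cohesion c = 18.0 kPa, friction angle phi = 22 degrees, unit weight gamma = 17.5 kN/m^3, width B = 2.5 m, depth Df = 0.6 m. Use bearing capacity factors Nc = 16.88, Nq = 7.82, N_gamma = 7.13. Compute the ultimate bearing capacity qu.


Compute qu = c*Nc + gamma*Df*Nq + 0.5*gamma*B*N_gamma
Term 1: 18.0 * 16.88 = 303.84
Term 2: 17.5 * 0.6 * 7.82 = 82.11
Term 3: 0.5 * 17.5 * 2.5 * 7.13 = 155.96875
qu = 303.84 + 82.11 + 155.96875
qu = 541.92 kPa


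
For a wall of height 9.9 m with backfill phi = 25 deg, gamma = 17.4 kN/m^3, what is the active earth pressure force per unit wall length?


Result: 346.07 kN/m

Derivation:
Compute active earth pressure coefficient:
Ka = tan^2(45 - phi/2) = tan^2(32.5) = 0.405859
Compute active force:
Pa = 0.5 * Ka * gamma * H^2
Pa = 0.5 * 0.405859 * 17.4 * 9.9^2
Pa = 346.07 kN/m


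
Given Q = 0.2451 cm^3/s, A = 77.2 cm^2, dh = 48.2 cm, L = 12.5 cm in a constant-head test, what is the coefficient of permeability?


Compute hydraulic gradient:
i = dh / L = 48.2 / 12.5 = 3.856
Then apply Darcy's law:
k = Q / (A * i)
k = 0.2451 / (77.2 * 3.856)
k = 0.2451 / 297.683
k = 0.000823 cm/s


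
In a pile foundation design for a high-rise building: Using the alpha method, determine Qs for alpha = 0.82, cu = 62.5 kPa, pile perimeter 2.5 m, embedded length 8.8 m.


Result: 1127.5 kN

Derivation:
Using Qs = alpha * cu * perimeter * L
Qs = 0.82 * 62.5 * 2.5 * 8.8
Qs = 1127.5 kN


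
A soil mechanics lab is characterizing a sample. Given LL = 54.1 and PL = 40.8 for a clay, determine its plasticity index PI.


Using PI = LL - PL
PI = 54.1 - 40.8
PI = 13.3


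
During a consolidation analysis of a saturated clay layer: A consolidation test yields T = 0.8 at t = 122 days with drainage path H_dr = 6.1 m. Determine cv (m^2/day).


Using cv = T * H_dr^2 / t
H_dr^2 = 6.1^2 = 37.21
cv = 0.8 * 37.21 / 122
cv = 0.244 m^2/day


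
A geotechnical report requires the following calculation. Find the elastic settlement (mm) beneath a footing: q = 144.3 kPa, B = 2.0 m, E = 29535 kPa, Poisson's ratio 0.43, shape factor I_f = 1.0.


Using Se = q * B * (1 - nu^2) * I_f / E
1 - nu^2 = 1 - 0.43^2 = 0.8151
Se = 144.3 * 2.0 * 0.8151 * 1.0 / 29535
Se = 0.007965 m
Convert to mm: Se = 0.007965 * 1000 = 7.965 mm


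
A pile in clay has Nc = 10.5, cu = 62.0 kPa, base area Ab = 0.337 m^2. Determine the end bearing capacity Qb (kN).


Using Qb = Nc * cu * Ab
Qb = 10.5 * 62.0 * 0.337
Qb = 219.39 kN


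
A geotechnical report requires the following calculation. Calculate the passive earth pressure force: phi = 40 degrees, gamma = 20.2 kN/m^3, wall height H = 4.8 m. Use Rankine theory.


Compute passive earth pressure coefficient:
Kp = tan^2(45 + phi/2) = tan^2(65.0) = 4.59891
Compute passive force:
Pp = 0.5 * Kp * gamma * H^2
Pp = 0.5 * 4.59891 * 20.2 * 4.8^2
Pp = 1070.18 kN/m


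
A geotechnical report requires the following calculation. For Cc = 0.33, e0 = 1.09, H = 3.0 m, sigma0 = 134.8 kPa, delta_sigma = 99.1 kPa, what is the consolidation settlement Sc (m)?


Using Sc = Cc * H / (1 + e0) * log10((sigma0 + delta_sigma) / sigma0)
Stress ratio = (134.8 + 99.1) / 134.8 = 1.73516
log10(1.73516) = 0.23934
Cc * H / (1 + e0) = 0.33 * 3.0 / (1 + 1.09) = 0.473684
Sc = 0.473684 * 0.23934
Sc = 0.1134 m


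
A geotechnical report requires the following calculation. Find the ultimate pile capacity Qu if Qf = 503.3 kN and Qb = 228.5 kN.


Result: 731.8 kN

Derivation:
Using Qu = Qf + Qb
Qu = 503.3 + 228.5
Qu = 731.8 kN


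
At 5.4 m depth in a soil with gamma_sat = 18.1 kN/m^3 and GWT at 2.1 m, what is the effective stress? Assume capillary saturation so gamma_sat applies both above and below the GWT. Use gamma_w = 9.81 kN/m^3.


Result: 65.37 kPa

Derivation:
Total stress = gamma_sat * depth
sigma = 18.1 * 5.4 = 97.74 kPa
Pore water pressure u = gamma_w * (depth - d_wt)
u = 9.81 * (5.4 - 2.1) = 32.373 kPa
Effective stress = sigma - u
sigma' = 97.74 - 32.373 = 65.37 kPa


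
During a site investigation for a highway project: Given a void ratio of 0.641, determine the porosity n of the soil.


Result: 0.3906

Derivation:
Using the relation n = e / (1 + e)
n = 0.641 / (1 + 0.641)
n = 0.641 / 1.641
n = 0.3906


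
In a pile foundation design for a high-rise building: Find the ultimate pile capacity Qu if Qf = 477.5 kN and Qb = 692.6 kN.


Result: 1170.1 kN

Derivation:
Using Qu = Qf + Qb
Qu = 477.5 + 692.6
Qu = 1170.1 kN


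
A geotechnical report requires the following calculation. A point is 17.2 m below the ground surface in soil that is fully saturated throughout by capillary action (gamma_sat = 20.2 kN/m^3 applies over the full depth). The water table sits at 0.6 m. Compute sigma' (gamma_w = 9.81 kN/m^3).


Total stress = gamma_sat * depth
sigma = 20.2 * 17.2 = 347.44 kPa
Pore water pressure u = gamma_w * (depth - d_wt)
u = 9.81 * (17.2 - 0.6) = 162.846 kPa
Effective stress = sigma - u
sigma' = 347.44 - 162.846 = 184.59 kPa


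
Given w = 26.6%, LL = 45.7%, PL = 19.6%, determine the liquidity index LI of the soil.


First compute the plasticity index:
PI = LL - PL = 45.7 - 19.6 = 26.1
Then compute the liquidity index:
LI = (w - PL) / PI
LI = (26.6 - 19.6) / 26.1
LI = 0.268


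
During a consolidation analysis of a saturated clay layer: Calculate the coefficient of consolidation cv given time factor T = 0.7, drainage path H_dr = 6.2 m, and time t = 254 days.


Using cv = T * H_dr^2 / t
H_dr^2 = 6.2^2 = 38.44
cv = 0.7 * 38.44 / 254
cv = 0.10594 m^2/day


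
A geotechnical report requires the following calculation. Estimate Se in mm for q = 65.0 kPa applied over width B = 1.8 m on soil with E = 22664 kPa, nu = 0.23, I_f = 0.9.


Using Se = q * B * (1 - nu^2) * I_f / E
1 - nu^2 = 1 - 0.23^2 = 0.9471
Se = 65.0 * 1.8 * 0.9471 * 0.9 / 22664
Se = 0.004400 m
Convert to mm: Se = 0.004400 * 1000 = 4.4 mm


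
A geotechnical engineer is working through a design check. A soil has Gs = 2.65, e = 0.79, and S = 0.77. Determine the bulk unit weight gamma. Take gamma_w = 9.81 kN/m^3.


Using gamma = gamma_w * (Gs + S*e) / (1 + e)
Numerator: Gs + S*e = 2.65 + 0.77*0.79 = 3.2583
Denominator: 1 + e = 1 + 0.79 = 1.79
gamma = 9.81 * 3.2583 / 1.79
gamma = 17.857 kN/m^3


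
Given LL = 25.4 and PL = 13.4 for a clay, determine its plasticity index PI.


Result: 12.0

Derivation:
Using PI = LL - PL
PI = 25.4 - 13.4
PI = 12.0


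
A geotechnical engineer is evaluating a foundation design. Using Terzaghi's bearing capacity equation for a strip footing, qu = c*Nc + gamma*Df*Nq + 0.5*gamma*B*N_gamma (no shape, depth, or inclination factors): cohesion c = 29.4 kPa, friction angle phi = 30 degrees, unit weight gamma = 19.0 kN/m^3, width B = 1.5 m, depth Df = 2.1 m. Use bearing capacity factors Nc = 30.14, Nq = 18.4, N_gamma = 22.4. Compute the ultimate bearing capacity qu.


Compute qu = c*Nc + gamma*Df*Nq + 0.5*gamma*B*N_gamma
Term 1: 29.4 * 30.14 = 886.116
Term 2: 19.0 * 2.1 * 18.4 = 734.16
Term 3: 0.5 * 19.0 * 1.5 * 22.4 = 319.2
qu = 886.116 + 734.16 + 319.2
qu = 1939.48 kPa


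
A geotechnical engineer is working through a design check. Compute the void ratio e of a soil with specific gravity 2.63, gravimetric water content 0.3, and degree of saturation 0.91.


Using the relation e = Gs * w / S
e = 2.63 * 0.3 / 0.91
e = 0.867


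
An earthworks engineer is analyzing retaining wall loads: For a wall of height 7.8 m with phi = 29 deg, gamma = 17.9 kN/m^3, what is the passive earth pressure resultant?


Compute passive earth pressure coefficient:
Kp = tan^2(45 + phi/2) = tan^2(59.5) = 2.88206
Compute passive force:
Pp = 0.5 * Kp * gamma * H^2
Pp = 0.5 * 2.88206 * 17.9 * 7.8^2
Pp = 1569.33 kN/m


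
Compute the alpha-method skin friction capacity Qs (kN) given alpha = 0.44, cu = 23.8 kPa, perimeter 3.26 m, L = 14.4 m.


Result: 491.6 kN

Derivation:
Using Qs = alpha * cu * perimeter * L
Qs = 0.44 * 23.8 * 3.26 * 14.4
Qs = 491.6 kN


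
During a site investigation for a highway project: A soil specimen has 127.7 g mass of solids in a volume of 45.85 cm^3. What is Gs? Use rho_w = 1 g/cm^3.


Result: 2.785

Derivation:
Using Gs = m_s / (V_s * rho_w)
Since rho_w = 1 g/cm^3:
Gs = 127.7 / 45.85
Gs = 2.785


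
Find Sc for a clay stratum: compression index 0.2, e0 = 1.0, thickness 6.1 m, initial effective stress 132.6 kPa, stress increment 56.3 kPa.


Using Sc = Cc * H / (1 + e0) * log10((sigma0 + delta_sigma) / sigma0)
Stress ratio = (132.6 + 56.3) / 132.6 = 1.42459
log10(1.42459) = 0.153688
Cc * H / (1 + e0) = 0.2 * 6.1 / (1 + 1.0) = 0.61
Sc = 0.61 * 0.153688
Sc = 0.0937 m


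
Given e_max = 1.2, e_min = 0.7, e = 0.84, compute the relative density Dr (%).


Using Dr = (e_max - e) / (e_max - e_min) * 100
e_max - e = 1.2 - 0.84 = 0.36
e_max - e_min = 1.2 - 0.7 = 0.5
Dr = 0.36 / 0.5 * 100
Dr = 72.0 %


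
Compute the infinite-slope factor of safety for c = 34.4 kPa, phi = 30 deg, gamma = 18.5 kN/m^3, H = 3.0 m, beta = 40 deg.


Using Fs = c / (gamma*H*sin(beta)*cos(beta)) + tan(phi)/tan(beta)
Cohesion contribution = 34.4 / (18.5*3.0*sin(40)*cos(40))
Cohesion contribution = 1.25876
Friction contribution = tan(30)/tan(40) = 0.688059
Fs = 1.25876 + 0.688059
Fs = 1.947


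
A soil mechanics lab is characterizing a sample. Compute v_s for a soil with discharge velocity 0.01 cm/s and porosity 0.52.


Using v_s = v_d / n
v_s = 0.01 / 0.52
v_s = 0.01923 cm/s


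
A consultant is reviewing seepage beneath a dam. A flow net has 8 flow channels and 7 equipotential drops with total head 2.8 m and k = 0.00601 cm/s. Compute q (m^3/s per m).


Result: 0.0001923 m^3/s per m

Derivation:
Convert k to m/s for unit consistency with H:
k = 0.00601 cm/s = 0.00601 / 100 m/s = 6.01e-05 m/s
Using q = k * H * Nf / Nd
Nf / Nd = 8 / 7 = 1.1429
q = 6.01e-05 * 2.8 * 1.1429
q = 0.0001923 m^3/s per m


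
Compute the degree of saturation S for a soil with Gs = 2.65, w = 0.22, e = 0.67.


Using S = Gs * w / e
S = 2.65 * 0.22 / 0.67
S = 0.8701


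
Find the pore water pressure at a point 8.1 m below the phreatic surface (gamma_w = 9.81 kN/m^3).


Using u = gamma_w * h_w
u = 9.81 * 8.1
u = 79.46 kPa


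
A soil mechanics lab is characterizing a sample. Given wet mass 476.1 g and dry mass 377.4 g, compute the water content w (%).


Result: 26.15 %

Derivation:
Using w = (m_wet - m_dry) / m_dry * 100
m_wet - m_dry = 476.1 - 377.4 = 98.7 g
w = 98.7 / 377.4 * 100
w = 26.15 %


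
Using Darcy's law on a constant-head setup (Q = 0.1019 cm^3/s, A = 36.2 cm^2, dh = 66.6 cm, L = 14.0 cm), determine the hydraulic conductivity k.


Compute hydraulic gradient:
i = dh / L = 66.6 / 14.0 = 4.75714
Then apply Darcy's law:
k = Q / (A * i)
k = 0.1019 / (36.2 * 4.75714)
k = 0.1019 / 172.209
k = 0.000592 cm/s


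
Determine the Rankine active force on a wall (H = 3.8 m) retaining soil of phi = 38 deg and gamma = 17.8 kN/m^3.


Compute active earth pressure coefficient:
Ka = tan^2(45 - phi/2) = tan^2(26.0) = 0.237883
Compute active force:
Pa = 0.5 * Ka * gamma * H^2
Pa = 0.5 * 0.237883 * 17.8 * 3.8^2
Pa = 30.57 kN/m


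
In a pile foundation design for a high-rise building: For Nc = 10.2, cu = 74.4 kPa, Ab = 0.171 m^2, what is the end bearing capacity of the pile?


Result: 129.77 kN

Derivation:
Using Qb = Nc * cu * Ab
Qb = 10.2 * 74.4 * 0.171
Qb = 129.77 kN


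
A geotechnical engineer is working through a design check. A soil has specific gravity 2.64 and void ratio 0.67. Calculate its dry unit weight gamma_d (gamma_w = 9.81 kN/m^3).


Using gamma_d = Gs * gamma_w / (1 + e)
gamma_d = 2.64 * 9.81 / (1 + 0.67)
gamma_d = 2.64 * 9.81 / 1.67
gamma_d = 15.508 kN/m^3


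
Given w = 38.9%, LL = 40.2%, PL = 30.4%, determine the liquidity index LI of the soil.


First compute the plasticity index:
PI = LL - PL = 40.2 - 30.4 = 9.8
Then compute the liquidity index:
LI = (w - PL) / PI
LI = (38.9 - 30.4) / 9.8
LI = 0.867


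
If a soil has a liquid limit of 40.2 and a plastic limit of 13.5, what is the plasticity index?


Using PI = LL - PL
PI = 40.2 - 13.5
PI = 26.7


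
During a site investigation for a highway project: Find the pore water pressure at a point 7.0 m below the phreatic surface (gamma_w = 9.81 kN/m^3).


Using u = gamma_w * h_w
u = 9.81 * 7.0
u = 68.67 kPa


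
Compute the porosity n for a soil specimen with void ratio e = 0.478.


Result: 0.3234

Derivation:
Using the relation n = e / (1 + e)
n = 0.478 / (1 + 0.478)
n = 0.478 / 1.478
n = 0.3234


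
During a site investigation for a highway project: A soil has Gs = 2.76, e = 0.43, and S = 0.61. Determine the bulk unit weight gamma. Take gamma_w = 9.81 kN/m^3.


Using gamma = gamma_w * (Gs + S*e) / (1 + e)
Numerator: Gs + S*e = 2.76 + 0.61*0.43 = 3.0223
Denominator: 1 + e = 1 + 0.43 = 1.43
gamma = 9.81 * 3.0223 / 1.43
gamma = 20.733 kN/m^3


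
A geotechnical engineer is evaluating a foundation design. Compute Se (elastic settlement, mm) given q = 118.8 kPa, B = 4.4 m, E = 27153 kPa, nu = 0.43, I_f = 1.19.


Result: 18.673 mm

Derivation:
Using Se = q * B * (1 - nu^2) * I_f / E
1 - nu^2 = 1 - 0.43^2 = 0.8151
Se = 118.8 * 4.4 * 0.8151 * 1.19 / 27153
Se = 0.018673 m
Convert to mm: Se = 0.018673 * 1000 = 18.673 mm


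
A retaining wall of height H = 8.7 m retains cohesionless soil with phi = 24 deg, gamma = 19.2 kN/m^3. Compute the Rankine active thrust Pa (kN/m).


Result: 306.44 kN/m

Derivation:
Compute active earth pressure coefficient:
Ka = tan^2(45 - phi/2) = tan^2(33.0) = 0.42173
Compute active force:
Pa = 0.5 * Ka * gamma * H^2
Pa = 0.5 * 0.42173 * 19.2 * 8.7^2
Pa = 306.44 kN/m


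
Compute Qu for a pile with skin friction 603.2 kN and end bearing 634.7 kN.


Result: 1237.9 kN

Derivation:
Using Qu = Qf + Qb
Qu = 603.2 + 634.7
Qu = 1237.9 kN


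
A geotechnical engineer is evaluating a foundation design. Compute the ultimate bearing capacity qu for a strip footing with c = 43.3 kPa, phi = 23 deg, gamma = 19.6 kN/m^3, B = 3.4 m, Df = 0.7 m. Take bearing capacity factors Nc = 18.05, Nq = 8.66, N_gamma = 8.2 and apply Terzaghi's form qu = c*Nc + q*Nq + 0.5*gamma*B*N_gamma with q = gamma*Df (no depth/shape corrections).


Compute qu = c*Nc + gamma*Df*Nq + 0.5*gamma*B*N_gamma
Term 1: 43.3 * 18.05 = 781.565
Term 2: 19.6 * 0.7 * 8.66 = 118.8152
Term 3: 0.5 * 19.6 * 3.4 * 8.2 = 273.224
qu = 781.565 + 118.8152 + 273.224
qu = 1173.6 kPa


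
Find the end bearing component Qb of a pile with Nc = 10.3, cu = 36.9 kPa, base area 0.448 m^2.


Using Qb = Nc * cu * Ab
Qb = 10.3 * 36.9 * 0.448
Qb = 170.27 kN


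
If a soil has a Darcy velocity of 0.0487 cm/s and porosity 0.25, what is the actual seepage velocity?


Result: 0.1948 cm/s

Derivation:
Using v_s = v_d / n
v_s = 0.0487 / 0.25
v_s = 0.1948 cm/s


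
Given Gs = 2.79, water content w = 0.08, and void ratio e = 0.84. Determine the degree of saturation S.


Using S = Gs * w / e
S = 2.79 * 0.08 / 0.84
S = 0.2657


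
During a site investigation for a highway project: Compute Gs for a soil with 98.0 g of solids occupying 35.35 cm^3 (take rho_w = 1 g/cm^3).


Result: 2.772

Derivation:
Using Gs = m_s / (V_s * rho_w)
Since rho_w = 1 g/cm^3:
Gs = 98.0 / 35.35
Gs = 2.772


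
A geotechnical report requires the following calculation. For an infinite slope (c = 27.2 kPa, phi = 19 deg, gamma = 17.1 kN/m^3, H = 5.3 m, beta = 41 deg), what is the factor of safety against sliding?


Using Fs = c / (gamma*H*sin(beta)*cos(beta)) + tan(phi)/tan(beta)
Cohesion contribution = 27.2 / (17.1*5.3*sin(41)*cos(41))
Cohesion contribution = 0.606142
Friction contribution = tan(19)/tan(41) = 0.396104
Fs = 0.606142 + 0.396104
Fs = 1.002


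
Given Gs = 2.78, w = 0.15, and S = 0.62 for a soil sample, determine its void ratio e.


Using the relation e = Gs * w / S
e = 2.78 * 0.15 / 0.62
e = 0.6726


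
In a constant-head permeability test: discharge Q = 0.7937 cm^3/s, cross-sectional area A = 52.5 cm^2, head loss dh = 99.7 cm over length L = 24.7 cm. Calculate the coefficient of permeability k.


Compute hydraulic gradient:
i = dh / L = 99.7 / 24.7 = 4.03644
Then apply Darcy's law:
k = Q / (A * i)
k = 0.7937 / (52.5 * 4.03644)
k = 0.7937 / 211.913
k = 0.003745 cm/s


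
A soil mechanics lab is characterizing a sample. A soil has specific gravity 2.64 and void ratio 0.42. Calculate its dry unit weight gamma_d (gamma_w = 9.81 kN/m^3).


Using gamma_d = Gs * gamma_w / (1 + e)
gamma_d = 2.64 * 9.81 / (1 + 0.42)
gamma_d = 2.64 * 9.81 / 1.42
gamma_d = 18.238 kN/m^3


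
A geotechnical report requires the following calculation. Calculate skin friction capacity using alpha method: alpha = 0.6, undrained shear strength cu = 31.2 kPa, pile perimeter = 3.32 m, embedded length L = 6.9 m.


Using Qs = alpha * cu * perimeter * L
Qs = 0.6 * 31.2 * 3.32 * 6.9
Qs = 428.84 kN


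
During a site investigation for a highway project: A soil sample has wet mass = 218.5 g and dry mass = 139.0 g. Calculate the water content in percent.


Result: 57.19 %

Derivation:
Using w = (m_wet - m_dry) / m_dry * 100
m_wet - m_dry = 218.5 - 139.0 = 79.5 g
w = 79.5 / 139.0 * 100
w = 57.19 %


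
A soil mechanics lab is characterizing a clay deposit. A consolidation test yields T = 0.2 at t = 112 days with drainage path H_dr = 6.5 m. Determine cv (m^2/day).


Using cv = T * H_dr^2 / t
H_dr^2 = 6.5^2 = 42.25
cv = 0.2 * 42.25 / 112
cv = 0.07545 m^2/day


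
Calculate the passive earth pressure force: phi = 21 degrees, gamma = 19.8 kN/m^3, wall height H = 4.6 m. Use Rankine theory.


Compute passive earth pressure coefficient:
Kp = tan^2(45 + phi/2) = tan^2(55.5) = 2.117051
Compute passive force:
Pp = 0.5 * Kp * gamma * H^2
Pp = 0.5 * 2.117051 * 19.8 * 4.6^2
Pp = 443.49 kN/m


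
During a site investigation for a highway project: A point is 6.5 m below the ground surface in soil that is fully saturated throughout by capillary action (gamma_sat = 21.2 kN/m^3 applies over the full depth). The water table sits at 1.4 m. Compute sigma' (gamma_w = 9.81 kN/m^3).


Total stress = gamma_sat * depth
sigma = 21.2 * 6.5 = 137.8 kPa
Pore water pressure u = gamma_w * (depth - d_wt)
u = 9.81 * (6.5 - 1.4) = 50.031 kPa
Effective stress = sigma - u
sigma' = 137.8 - 50.031 = 87.77 kPa


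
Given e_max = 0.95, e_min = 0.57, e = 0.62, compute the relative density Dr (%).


Result: 86.84 %

Derivation:
Using Dr = (e_max - e) / (e_max - e_min) * 100
e_max - e = 0.95 - 0.62 = 0.33
e_max - e_min = 0.95 - 0.57 = 0.38
Dr = 0.33 / 0.38 * 100
Dr = 86.84 %


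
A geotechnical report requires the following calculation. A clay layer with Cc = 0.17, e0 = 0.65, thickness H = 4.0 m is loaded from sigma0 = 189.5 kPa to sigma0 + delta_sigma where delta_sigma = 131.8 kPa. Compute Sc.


Result: 0.0945 m

Derivation:
Using Sc = Cc * H / (1 + e0) * log10((sigma0 + delta_sigma) / sigma0)
Stress ratio = (189.5 + 131.8) / 189.5 = 1.69551
log10(1.69551) = 0.229302
Cc * H / (1 + e0) = 0.17 * 4.0 / (1 + 0.65) = 0.412121
Sc = 0.412121 * 0.229302
Sc = 0.0945 m


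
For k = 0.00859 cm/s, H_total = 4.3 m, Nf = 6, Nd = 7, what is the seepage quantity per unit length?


Result: 0.0003166 m^3/s per m

Derivation:
Convert k to m/s for unit consistency with H:
k = 0.00859 cm/s = 0.00859 / 100 m/s = 8.59e-05 m/s
Using q = k * H * Nf / Nd
Nf / Nd = 6 / 7 = 0.8571
q = 8.59e-05 * 4.3 * 0.8571
q = 0.0003166 m^3/s per m


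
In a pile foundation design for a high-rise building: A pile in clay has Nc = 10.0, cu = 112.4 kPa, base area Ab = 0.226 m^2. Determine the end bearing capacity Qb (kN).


Result: 254.02 kN

Derivation:
Using Qb = Nc * cu * Ab
Qb = 10.0 * 112.4 * 0.226
Qb = 254.02 kN


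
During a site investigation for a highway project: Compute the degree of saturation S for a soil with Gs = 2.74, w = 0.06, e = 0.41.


Result: 0.401

Derivation:
Using S = Gs * w / e
S = 2.74 * 0.06 / 0.41
S = 0.401


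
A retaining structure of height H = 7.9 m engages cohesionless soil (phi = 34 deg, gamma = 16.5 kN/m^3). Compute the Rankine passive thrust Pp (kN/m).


Compute passive earth pressure coefficient:
Kp = tan^2(45 + phi/2) = tan^2(62.0) = 3.537132
Compute passive force:
Pp = 0.5 * Kp * gamma * H^2
Pp = 0.5 * 3.537132 * 16.5 * 7.9^2
Pp = 1821.21 kN/m


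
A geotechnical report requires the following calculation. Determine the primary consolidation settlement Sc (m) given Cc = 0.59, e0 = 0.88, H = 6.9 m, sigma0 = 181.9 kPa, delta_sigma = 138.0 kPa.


Using Sc = Cc * H / (1 + e0) * log10((sigma0 + delta_sigma) / sigma0)
Stress ratio = (181.9 + 138.0) / 181.9 = 1.75866
log10(1.75866) = 0.245182
Cc * H / (1 + e0) = 0.59 * 6.9 / (1 + 0.88) = 2.16543
Sc = 2.16543 * 0.245182
Sc = 0.5309 m


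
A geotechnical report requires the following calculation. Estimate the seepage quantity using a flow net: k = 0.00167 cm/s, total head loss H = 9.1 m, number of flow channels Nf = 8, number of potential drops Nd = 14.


Convert k to m/s for unit consistency with H:
k = 0.00167 cm/s = 0.00167 / 100 m/s = 1.67e-05 m/s
Using q = k * H * Nf / Nd
Nf / Nd = 8 / 14 = 0.5714
q = 1.67e-05 * 9.1 * 0.5714
q = 8.684e-05 m^3/s per m


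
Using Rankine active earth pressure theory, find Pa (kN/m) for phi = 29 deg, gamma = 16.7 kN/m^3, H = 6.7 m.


Result: 130.06 kN/m

Derivation:
Compute active earth pressure coefficient:
Ka = tan^2(45 - phi/2) = tan^2(30.5) = 0.346974
Compute active force:
Pa = 0.5 * Ka * gamma * H^2
Pa = 0.5 * 0.346974 * 16.7 * 6.7^2
Pa = 130.06 kN/m


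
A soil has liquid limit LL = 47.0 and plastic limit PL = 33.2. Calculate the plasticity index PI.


Using PI = LL - PL
PI = 47.0 - 33.2
PI = 13.8


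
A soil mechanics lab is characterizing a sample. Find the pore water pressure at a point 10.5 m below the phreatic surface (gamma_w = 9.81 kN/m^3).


Result: 103.01 kPa

Derivation:
Using u = gamma_w * h_w
u = 9.81 * 10.5
u = 103.01 kPa


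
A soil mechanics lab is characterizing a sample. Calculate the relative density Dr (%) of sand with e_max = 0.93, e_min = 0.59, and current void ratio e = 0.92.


Result: 2.94 %

Derivation:
Using Dr = (e_max - e) / (e_max - e_min) * 100
e_max - e = 0.93 - 0.92 = 0.01
e_max - e_min = 0.93 - 0.59 = 0.34
Dr = 0.01 / 0.34 * 100
Dr = 2.94 %


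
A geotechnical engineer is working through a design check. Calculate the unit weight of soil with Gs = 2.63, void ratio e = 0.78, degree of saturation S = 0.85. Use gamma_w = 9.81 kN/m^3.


Using gamma = gamma_w * (Gs + S*e) / (1 + e)
Numerator: Gs + S*e = 2.63 + 0.85*0.78 = 3.293
Denominator: 1 + e = 1 + 0.78 = 1.78
gamma = 9.81 * 3.293 / 1.78
gamma = 18.148 kN/m^3


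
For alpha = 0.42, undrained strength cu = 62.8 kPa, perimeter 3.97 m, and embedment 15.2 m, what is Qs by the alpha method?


Result: 1591.63 kN

Derivation:
Using Qs = alpha * cu * perimeter * L
Qs = 0.42 * 62.8 * 3.97 * 15.2
Qs = 1591.63 kN


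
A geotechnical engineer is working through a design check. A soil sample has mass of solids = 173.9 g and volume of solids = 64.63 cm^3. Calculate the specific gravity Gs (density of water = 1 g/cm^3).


Using Gs = m_s / (V_s * rho_w)
Since rho_w = 1 g/cm^3:
Gs = 173.9 / 64.63
Gs = 2.691


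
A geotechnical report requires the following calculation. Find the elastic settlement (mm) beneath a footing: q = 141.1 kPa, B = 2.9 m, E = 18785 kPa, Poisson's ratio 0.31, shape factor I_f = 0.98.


Result: 19.296 mm

Derivation:
Using Se = q * B * (1 - nu^2) * I_f / E
1 - nu^2 = 1 - 0.31^2 = 0.9039
Se = 141.1 * 2.9 * 0.9039 * 0.98 / 18785
Se = 0.019296 m
Convert to mm: Se = 0.019296 * 1000 = 19.296 mm


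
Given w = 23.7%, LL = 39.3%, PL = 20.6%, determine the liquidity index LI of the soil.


Result: 0.166

Derivation:
First compute the plasticity index:
PI = LL - PL = 39.3 - 20.6 = 18.7
Then compute the liquidity index:
LI = (w - PL) / PI
LI = (23.7 - 20.6) / 18.7
LI = 0.166


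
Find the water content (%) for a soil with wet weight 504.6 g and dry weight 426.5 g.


Using w = (m_wet - m_dry) / m_dry * 100
m_wet - m_dry = 504.6 - 426.5 = 78.1 g
w = 78.1 / 426.5 * 100
w = 18.31 %


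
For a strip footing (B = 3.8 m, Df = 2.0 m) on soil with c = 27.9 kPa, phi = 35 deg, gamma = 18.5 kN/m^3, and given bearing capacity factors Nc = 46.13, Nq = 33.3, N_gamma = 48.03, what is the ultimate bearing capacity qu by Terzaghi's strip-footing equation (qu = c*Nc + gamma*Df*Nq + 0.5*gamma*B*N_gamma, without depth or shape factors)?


Compute qu = c*Nc + gamma*Df*Nq + 0.5*gamma*B*N_gamma
Term 1: 27.9 * 46.13 = 1287.027
Term 2: 18.5 * 2.0 * 33.3 = 1232.1
Term 3: 0.5 * 18.5 * 3.8 * 48.03 = 1688.2545
qu = 1287.027 + 1232.1 + 1688.2545
qu = 4207.38 kPa


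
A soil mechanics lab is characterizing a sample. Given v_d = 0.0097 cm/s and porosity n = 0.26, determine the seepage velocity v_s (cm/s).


Using v_s = v_d / n
v_s = 0.0097 / 0.26
v_s = 0.03731 cm/s


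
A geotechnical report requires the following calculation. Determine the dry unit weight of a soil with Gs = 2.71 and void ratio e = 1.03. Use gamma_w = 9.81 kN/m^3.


Using gamma_d = Gs * gamma_w / (1 + e)
gamma_d = 2.71 * 9.81 / (1 + 1.03)
gamma_d = 2.71 * 9.81 / 2.03
gamma_d = 13.096 kN/m^3


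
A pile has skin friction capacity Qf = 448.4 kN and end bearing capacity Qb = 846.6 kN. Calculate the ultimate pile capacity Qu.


Using Qu = Qf + Qb
Qu = 448.4 + 846.6
Qu = 1295.0 kN


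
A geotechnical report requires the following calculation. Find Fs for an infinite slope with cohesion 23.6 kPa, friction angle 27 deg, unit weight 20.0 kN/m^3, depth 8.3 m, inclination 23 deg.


Using Fs = c / (gamma*H*sin(beta)*cos(beta)) + tan(phi)/tan(beta)
Cohesion contribution = 23.6 / (20.0*8.3*sin(23)*cos(23))
Cohesion contribution = 0.395275
Friction contribution = tan(27)/tan(23) = 1.20037
Fs = 0.395275 + 1.20037
Fs = 1.596


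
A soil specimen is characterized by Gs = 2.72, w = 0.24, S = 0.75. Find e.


Using the relation e = Gs * w / S
e = 2.72 * 0.24 / 0.75
e = 0.8704


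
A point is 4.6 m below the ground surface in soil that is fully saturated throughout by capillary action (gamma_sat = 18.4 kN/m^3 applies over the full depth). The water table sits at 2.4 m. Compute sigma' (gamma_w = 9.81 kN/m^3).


Total stress = gamma_sat * depth
sigma = 18.4 * 4.6 = 84.64 kPa
Pore water pressure u = gamma_w * (depth - d_wt)
u = 9.81 * (4.6 - 2.4) = 21.582 kPa
Effective stress = sigma - u
sigma' = 84.64 - 21.582 = 63.06 kPa


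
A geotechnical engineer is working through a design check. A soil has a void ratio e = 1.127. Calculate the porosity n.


Using the relation n = e / (1 + e)
n = 1.127 / (1 + 1.127)
n = 1.127 / 2.127
n = 0.5299


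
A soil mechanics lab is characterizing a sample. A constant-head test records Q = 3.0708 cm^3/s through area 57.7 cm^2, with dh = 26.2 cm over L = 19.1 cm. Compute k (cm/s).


Result: 0.038798 cm/s

Derivation:
Compute hydraulic gradient:
i = dh / L = 26.2 / 19.1 = 1.37173
Then apply Darcy's law:
k = Q / (A * i)
k = 3.0708 / (57.7 * 1.37173)
k = 3.0708 / 79.1487
k = 0.038798 cm/s


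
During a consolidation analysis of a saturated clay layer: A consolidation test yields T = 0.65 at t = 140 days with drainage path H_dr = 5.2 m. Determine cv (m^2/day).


Using cv = T * H_dr^2 / t
H_dr^2 = 5.2^2 = 27.04
cv = 0.65 * 27.04 / 140
cv = 0.12554 m^2/day


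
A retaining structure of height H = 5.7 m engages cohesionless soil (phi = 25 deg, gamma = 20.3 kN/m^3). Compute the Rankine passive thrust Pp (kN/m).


Compute passive earth pressure coefficient:
Kp = tan^2(45 + phi/2) = tan^2(57.5) = 2.463913
Compute passive force:
Pp = 0.5 * Kp * gamma * H^2
Pp = 0.5 * 2.463913 * 20.3 * 5.7^2
Pp = 812.53 kN/m


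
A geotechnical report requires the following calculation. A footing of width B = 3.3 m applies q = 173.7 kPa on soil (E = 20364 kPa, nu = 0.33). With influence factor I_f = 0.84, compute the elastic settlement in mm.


Using Se = q * B * (1 - nu^2) * I_f / E
1 - nu^2 = 1 - 0.33^2 = 0.8911
Se = 173.7 * 3.3 * 0.8911 * 0.84 / 20364
Se = 0.021070 m
Convert to mm: Se = 0.021070 * 1000 = 21.07 mm


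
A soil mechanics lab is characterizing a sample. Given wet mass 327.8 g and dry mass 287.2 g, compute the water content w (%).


Using w = (m_wet - m_dry) / m_dry * 100
m_wet - m_dry = 327.8 - 287.2 = 40.6 g
w = 40.6 / 287.2 * 100
w = 14.14 %


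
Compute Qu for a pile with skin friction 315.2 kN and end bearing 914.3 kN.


Using Qu = Qf + Qb
Qu = 315.2 + 914.3
Qu = 1229.5 kN


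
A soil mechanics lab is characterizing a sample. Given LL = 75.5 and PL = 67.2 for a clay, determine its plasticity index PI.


Using PI = LL - PL
PI = 75.5 - 67.2
PI = 8.3


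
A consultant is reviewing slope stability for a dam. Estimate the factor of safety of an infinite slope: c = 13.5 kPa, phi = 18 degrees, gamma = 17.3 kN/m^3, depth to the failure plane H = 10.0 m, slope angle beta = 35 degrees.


Using Fs = c / (gamma*H*sin(beta)*cos(beta)) + tan(phi)/tan(beta)
Cohesion contribution = 13.5 / (17.3*10.0*sin(35)*cos(35))
Cohesion contribution = 0.166086
Friction contribution = tan(18)/tan(35) = 0.464033
Fs = 0.166086 + 0.464033
Fs = 0.63


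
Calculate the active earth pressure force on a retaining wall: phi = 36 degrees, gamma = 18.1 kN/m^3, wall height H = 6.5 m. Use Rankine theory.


Compute active earth pressure coefficient:
Ka = tan^2(45 - phi/2) = tan^2(27.0) = 0.259616
Compute active force:
Pa = 0.5 * Ka * gamma * H^2
Pa = 0.5 * 0.259616 * 18.1 * 6.5^2
Pa = 99.27 kN/m


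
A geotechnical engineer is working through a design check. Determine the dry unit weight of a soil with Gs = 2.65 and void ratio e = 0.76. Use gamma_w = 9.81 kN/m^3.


Using gamma_d = Gs * gamma_w / (1 + e)
gamma_d = 2.65 * 9.81 / (1 + 0.76)
gamma_d = 2.65 * 9.81 / 1.76
gamma_d = 14.771 kN/m^3


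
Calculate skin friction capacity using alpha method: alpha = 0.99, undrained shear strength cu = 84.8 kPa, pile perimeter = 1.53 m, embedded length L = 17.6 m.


Using Qs = alpha * cu * perimeter * L
Qs = 0.99 * 84.8 * 1.53 * 17.6
Qs = 2260.66 kN


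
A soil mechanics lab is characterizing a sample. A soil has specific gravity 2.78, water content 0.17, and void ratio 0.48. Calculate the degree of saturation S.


Result: 0.9846

Derivation:
Using S = Gs * w / e
S = 2.78 * 0.17 / 0.48
S = 0.9846


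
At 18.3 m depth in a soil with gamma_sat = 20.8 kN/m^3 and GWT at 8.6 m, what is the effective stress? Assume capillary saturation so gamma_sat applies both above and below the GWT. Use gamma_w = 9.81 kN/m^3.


Result: 285.48 kPa

Derivation:
Total stress = gamma_sat * depth
sigma = 20.8 * 18.3 = 380.64 kPa
Pore water pressure u = gamma_w * (depth - d_wt)
u = 9.81 * (18.3 - 8.6) = 95.157 kPa
Effective stress = sigma - u
sigma' = 380.64 - 95.157 = 285.48 kPa


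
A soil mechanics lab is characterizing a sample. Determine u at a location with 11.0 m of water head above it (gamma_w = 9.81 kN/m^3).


Using u = gamma_w * h_w
u = 9.81 * 11.0
u = 107.91 kPa


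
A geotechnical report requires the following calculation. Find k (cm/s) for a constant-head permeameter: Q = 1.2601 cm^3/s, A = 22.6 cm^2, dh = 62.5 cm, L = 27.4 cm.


Result: 0.024444 cm/s

Derivation:
Compute hydraulic gradient:
i = dh / L = 62.5 / 27.4 = 2.28102
Then apply Darcy's law:
k = Q / (A * i)
k = 1.2601 / (22.6 * 2.28102)
k = 1.2601 / 51.5511
k = 0.024444 cm/s


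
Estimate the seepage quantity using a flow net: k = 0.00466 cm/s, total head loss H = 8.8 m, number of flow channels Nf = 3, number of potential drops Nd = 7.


Convert k to m/s for unit consistency with H:
k = 0.00466 cm/s = 0.00466 / 100 m/s = 4.66e-05 m/s
Using q = k * H * Nf / Nd
Nf / Nd = 3 / 7 = 0.4286
q = 4.66e-05 * 8.8 * 0.4286
q = 0.0001757 m^3/s per m


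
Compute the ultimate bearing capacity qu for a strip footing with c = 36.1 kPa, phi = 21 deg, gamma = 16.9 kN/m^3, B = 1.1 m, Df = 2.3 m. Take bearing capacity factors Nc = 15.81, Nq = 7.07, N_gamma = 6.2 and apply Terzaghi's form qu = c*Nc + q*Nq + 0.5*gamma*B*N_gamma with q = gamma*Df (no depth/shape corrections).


Compute qu = c*Nc + gamma*Df*Nq + 0.5*gamma*B*N_gamma
Term 1: 36.1 * 15.81 = 570.741
Term 2: 16.9 * 2.3 * 7.07 = 274.8109
Term 3: 0.5 * 16.9 * 1.1 * 6.2 = 57.629
qu = 570.741 + 274.8109 + 57.629
qu = 903.18 kPa


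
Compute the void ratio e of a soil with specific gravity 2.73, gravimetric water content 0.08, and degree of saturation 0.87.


Using the relation e = Gs * w / S
e = 2.73 * 0.08 / 0.87
e = 0.251


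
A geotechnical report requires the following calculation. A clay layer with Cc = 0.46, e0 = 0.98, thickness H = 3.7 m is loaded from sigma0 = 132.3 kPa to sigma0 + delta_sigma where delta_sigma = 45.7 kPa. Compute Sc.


Using Sc = Cc * H / (1 + e0) * log10((sigma0 + delta_sigma) / sigma0)
Stress ratio = (132.3 + 45.7) / 132.3 = 1.34543
log10(1.34543) = 0.12886
Cc * H / (1 + e0) = 0.46 * 3.7 / (1 + 0.98) = 0.859596
Sc = 0.859596 * 0.12886
Sc = 0.1108 m


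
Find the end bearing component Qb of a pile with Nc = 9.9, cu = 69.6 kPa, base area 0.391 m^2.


Result: 269.41 kN

Derivation:
Using Qb = Nc * cu * Ab
Qb = 9.9 * 69.6 * 0.391
Qb = 269.41 kN


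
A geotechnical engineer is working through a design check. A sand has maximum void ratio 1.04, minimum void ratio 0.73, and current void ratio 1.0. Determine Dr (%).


Result: 12.9 %

Derivation:
Using Dr = (e_max - e) / (e_max - e_min) * 100
e_max - e = 1.04 - 1.0 = 0.04
e_max - e_min = 1.04 - 0.73 = 0.31
Dr = 0.04 / 0.31 * 100
Dr = 12.9 %


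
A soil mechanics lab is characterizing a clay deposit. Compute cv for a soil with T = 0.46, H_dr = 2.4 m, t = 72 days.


Using cv = T * H_dr^2 / t
H_dr^2 = 2.4^2 = 5.76
cv = 0.46 * 5.76 / 72
cv = 0.0368 m^2/day


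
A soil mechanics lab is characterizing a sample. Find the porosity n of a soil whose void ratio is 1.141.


Result: 0.5329

Derivation:
Using the relation n = e / (1 + e)
n = 1.141 / (1 + 1.141)
n = 1.141 / 2.141
n = 0.5329


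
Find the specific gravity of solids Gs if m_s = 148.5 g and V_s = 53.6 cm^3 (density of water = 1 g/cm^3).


Using Gs = m_s / (V_s * rho_w)
Since rho_w = 1 g/cm^3:
Gs = 148.5 / 53.6
Gs = 2.771


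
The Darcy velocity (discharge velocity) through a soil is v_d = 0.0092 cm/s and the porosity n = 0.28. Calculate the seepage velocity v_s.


Result: 0.03286 cm/s

Derivation:
Using v_s = v_d / n
v_s = 0.0092 / 0.28
v_s = 0.03286 cm/s


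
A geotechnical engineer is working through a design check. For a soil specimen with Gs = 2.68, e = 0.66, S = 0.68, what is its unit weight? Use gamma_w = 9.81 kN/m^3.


Using gamma = gamma_w * (Gs + S*e) / (1 + e)
Numerator: Gs + S*e = 2.68 + 0.68*0.66 = 3.1288
Denominator: 1 + e = 1 + 0.66 = 1.66
gamma = 9.81 * 3.1288 / 1.66
gamma = 18.49 kN/m^3


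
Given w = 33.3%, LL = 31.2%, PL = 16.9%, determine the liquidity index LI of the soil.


First compute the plasticity index:
PI = LL - PL = 31.2 - 16.9 = 14.3
Then compute the liquidity index:
LI = (w - PL) / PI
LI = (33.3 - 16.9) / 14.3
LI = 1.147


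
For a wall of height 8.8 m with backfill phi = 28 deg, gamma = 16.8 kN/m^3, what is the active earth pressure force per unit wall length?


Compute active earth pressure coefficient:
Ka = tan^2(45 - phi/2) = tan^2(31.0) = 0.361033
Compute active force:
Pa = 0.5 * Ka * gamma * H^2
Pa = 0.5 * 0.361033 * 16.8 * 8.8^2
Pa = 234.85 kN/m


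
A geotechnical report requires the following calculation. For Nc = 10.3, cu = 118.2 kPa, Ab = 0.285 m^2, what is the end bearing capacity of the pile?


Result: 346.98 kN

Derivation:
Using Qb = Nc * cu * Ab
Qb = 10.3 * 118.2 * 0.285
Qb = 346.98 kN


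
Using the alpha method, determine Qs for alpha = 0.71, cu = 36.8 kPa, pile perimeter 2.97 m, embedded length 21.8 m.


Using Qs = alpha * cu * perimeter * L
Qs = 0.71 * 36.8 * 2.97 * 21.8
Qs = 1691.68 kN


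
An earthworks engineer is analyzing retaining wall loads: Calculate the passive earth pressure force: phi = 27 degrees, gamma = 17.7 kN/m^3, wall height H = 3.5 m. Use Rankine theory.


Result: 288.7 kN/m

Derivation:
Compute passive earth pressure coefficient:
Kp = tan^2(45 + phi/2) = tan^2(58.5) = 2.66294
Compute passive force:
Pp = 0.5 * Kp * gamma * H^2
Pp = 0.5 * 2.66294 * 17.7 * 3.5^2
Pp = 288.7 kN/m


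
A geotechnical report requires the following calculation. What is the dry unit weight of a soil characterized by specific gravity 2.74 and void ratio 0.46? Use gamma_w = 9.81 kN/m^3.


Result: 18.411 kN/m^3

Derivation:
Using gamma_d = Gs * gamma_w / (1 + e)
gamma_d = 2.74 * 9.81 / (1 + 0.46)
gamma_d = 2.74 * 9.81 / 1.46
gamma_d = 18.411 kN/m^3


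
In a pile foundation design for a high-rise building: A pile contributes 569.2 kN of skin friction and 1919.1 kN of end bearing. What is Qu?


Using Qu = Qf + Qb
Qu = 569.2 + 1919.1
Qu = 2488.3 kN


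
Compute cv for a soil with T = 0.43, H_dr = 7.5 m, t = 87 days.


Using cv = T * H_dr^2 / t
H_dr^2 = 7.5^2 = 56.25
cv = 0.43 * 56.25 / 87
cv = 0.27802 m^2/day


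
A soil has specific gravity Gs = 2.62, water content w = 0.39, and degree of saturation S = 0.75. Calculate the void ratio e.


Using the relation e = Gs * w / S
e = 2.62 * 0.39 / 0.75
e = 1.3624


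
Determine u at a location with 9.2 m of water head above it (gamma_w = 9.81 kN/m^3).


Using u = gamma_w * h_w
u = 9.81 * 9.2
u = 90.25 kPa


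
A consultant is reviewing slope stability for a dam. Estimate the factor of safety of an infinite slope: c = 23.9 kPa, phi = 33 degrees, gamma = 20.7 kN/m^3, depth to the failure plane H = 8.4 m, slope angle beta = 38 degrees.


Using Fs = c / (gamma*H*sin(beta)*cos(beta)) + tan(phi)/tan(beta)
Cohesion contribution = 23.9 / (20.7*8.4*sin(38)*cos(38))
Cohesion contribution = 0.283318
Friction contribution = tan(33)/tan(38) = 0.831204
Fs = 0.283318 + 0.831204
Fs = 1.115


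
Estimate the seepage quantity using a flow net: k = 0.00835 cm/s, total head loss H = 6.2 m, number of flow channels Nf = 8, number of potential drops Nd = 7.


Convert k to m/s for unit consistency with H:
k = 0.00835 cm/s = 0.00835 / 100 m/s = 8.35e-05 m/s
Using q = k * H * Nf / Nd
Nf / Nd = 8 / 7 = 1.1429
q = 8.35e-05 * 6.2 * 1.1429
q = 0.0005917 m^3/s per m


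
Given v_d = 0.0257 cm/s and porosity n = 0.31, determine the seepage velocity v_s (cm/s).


Using v_s = v_d / n
v_s = 0.0257 / 0.31
v_s = 0.0829 cm/s


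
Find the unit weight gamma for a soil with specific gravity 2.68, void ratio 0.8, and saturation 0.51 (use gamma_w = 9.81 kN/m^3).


Result: 16.83 kN/m^3

Derivation:
Using gamma = gamma_w * (Gs + S*e) / (1 + e)
Numerator: Gs + S*e = 2.68 + 0.51*0.8 = 3.088
Denominator: 1 + e = 1 + 0.8 = 1.8
gamma = 9.81 * 3.088 / 1.8
gamma = 16.83 kN/m^3
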